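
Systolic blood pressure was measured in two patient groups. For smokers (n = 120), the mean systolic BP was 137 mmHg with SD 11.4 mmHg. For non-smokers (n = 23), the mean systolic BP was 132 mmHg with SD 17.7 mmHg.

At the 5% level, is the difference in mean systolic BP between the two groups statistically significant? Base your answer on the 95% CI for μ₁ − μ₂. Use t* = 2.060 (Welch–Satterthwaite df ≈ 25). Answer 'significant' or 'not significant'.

not significant

SE₁ = s₁/√n₁ = 11.4/√120 = 1.0407; SE₂ = 17.7/√23 = 3.6907.
Independent samples, unequal variances: SE_diff = √(SE₁² + SE₂²) = √(1.08305649 + 13.62126649) = 3.8346.
t* = 2.060, so margin of error = 2.060 × 3.8346 = 7.8993.
Difference in means = 137 − 132 = 5.0000.
5.0000 ± 7.8993 → (-2.8993, 12.8993).
The interval (-2.8993, 12.8993) contains 0, so the difference is not significant.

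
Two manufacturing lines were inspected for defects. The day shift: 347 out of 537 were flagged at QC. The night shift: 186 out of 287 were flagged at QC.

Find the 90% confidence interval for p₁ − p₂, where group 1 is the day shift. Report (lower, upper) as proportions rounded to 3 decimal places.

Sample proportions: 347/537 = 0.6462, 186/287 = 0.6481.
Each SE is √(p̂(1−p̂)/n): √(0.6462·0.3538/537) = 0.02063 and √(0.6481·0.3519/287) = 0.02819.
SE(p̂₁ − p̂₂) = √(SE₁² + SE₂²) = √(0.0004255969 + 0.0007946761) = 0.03493, since the two samples are independent.
At 90% confidence z* = 1.645; margin = 1.645 × 0.03493 = 0.05746.
The difference is 0.6462 − 0.6481 = -0.0019, so the interval is -0.0019 ± 0.05746 = (-0.059, 0.056).

(-0.059, 0.056)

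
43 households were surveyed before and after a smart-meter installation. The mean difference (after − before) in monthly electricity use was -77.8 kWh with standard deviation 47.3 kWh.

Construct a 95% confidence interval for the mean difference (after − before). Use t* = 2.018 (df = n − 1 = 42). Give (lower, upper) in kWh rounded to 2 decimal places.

(-92.36, -63.24)

This is a matched-pairs design, so SE = s_d/√n = 47.3/√43 = 7.2132.
Margin = 2.018 × 7.2132 = 14.5562; the interval is -77.8 ± 14.5562 = (-92.36, -63.24).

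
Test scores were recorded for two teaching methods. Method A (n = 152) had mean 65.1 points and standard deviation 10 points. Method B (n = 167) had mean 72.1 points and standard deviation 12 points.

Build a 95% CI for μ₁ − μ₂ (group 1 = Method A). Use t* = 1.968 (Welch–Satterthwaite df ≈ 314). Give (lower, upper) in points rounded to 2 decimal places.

(-9.43, -4.57)

SE₁ = s₁/√n₁ = 10/√152 = 0.8111; SE₂ = 12/√167 = 0.9286.
Independent samples, unequal variances: SE_diff = √(SE₁² + SE₂²) = √(0.65788321 + 0.86229796) = 1.2330.
t* = 1.968, so margin of error = 1.968 × 1.2330 = 2.4265.
Difference in means = 65.1 − 72.1 = -7.0000.
-7.0000 ± 2.4265 → (-9.43, -4.57).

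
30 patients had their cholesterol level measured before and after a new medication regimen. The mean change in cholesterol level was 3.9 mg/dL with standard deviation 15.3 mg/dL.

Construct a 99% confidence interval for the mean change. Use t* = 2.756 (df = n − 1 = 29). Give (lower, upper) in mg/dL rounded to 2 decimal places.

Paired design: SE = s_d/√n = 15.3/√30 = 2.7934.
t* = 2.756; margin of error = 2.756 × 2.7934 = 7.6986.
3.9 ± 7.6986 → (-3.80, 11.60).

(-3.80, 11.60)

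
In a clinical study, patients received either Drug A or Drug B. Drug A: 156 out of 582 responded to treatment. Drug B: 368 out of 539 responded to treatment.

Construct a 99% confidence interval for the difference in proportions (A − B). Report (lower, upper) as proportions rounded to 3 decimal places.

Sample proportions: 156/582 = 0.2680, 368/539 = 0.6827.
Each SE is √(p̂(1−p̂)/n): √(0.2680·0.7320/582) = 0.01836 and √(0.6827·0.3173/539) = 0.02005.
SE(p̂₁ − p̂₂) = √(SE₁² + SE₂²) = √(0.0003370896 + 0.0004020025) = 0.02719, since the two samples are independent.
At 99% confidence z* = 2.576; margin = 2.576 × 0.02719 = 0.07004.
The difference is 0.2680 − 0.6827 = -0.4147, so the interval is -0.4147 ± 0.07004 = (-0.485, -0.345).

(-0.485, -0.345)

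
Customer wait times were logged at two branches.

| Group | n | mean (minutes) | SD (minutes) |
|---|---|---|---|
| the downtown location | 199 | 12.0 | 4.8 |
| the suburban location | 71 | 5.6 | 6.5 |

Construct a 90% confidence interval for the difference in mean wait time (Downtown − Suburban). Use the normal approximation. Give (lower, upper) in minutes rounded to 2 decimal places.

Standard errors of each mean: 4.8/√199 = 0.3403 and 6.5/√71 = 0.7714.
SE(x̄₁ − x̄₂) = √(0.3403² + 0.7714²) = 0.8431 for independent samples with unequal variances.
With z* = 1.645, the margin is 1.645 × 0.8431 = 1.3869.
x̄₁ − x̄₂ = 12.0 − 5.6 = 6.4000; the interval is 6.4000 ± 1.3869 = (5.01, 7.79).

(5.01, 7.79)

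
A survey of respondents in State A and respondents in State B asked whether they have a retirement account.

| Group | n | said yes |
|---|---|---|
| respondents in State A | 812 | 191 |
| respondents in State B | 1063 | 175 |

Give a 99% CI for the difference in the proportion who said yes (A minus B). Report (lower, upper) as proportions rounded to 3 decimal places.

p̂₁ = 191/812 = 0.2352 and p̂₂ = 175/1063 = 0.1646.
SE₁ = √(p̂₁(1−p̂₁)/n₁) = √(0.2352·0.7648/812) = 0.01488; SE₂ = √(0.1646·0.8354/1063) = 0.01137.
Independent samples: SE of the difference = √(SE₁² + SE₂²) = √(0.0002214144 + 0.0001292769) = 0.01873.
z* for 99% confidence is 2.576, so the margin of error is 2.576 × 0.01873 = 0.04825.
Point estimate p̂₁ − p̂₂ = 0.2352 − 0.1646 = 0.0706.
0.0706 ± 0.04825 → (0.022, 0.119).

(0.022, 0.119)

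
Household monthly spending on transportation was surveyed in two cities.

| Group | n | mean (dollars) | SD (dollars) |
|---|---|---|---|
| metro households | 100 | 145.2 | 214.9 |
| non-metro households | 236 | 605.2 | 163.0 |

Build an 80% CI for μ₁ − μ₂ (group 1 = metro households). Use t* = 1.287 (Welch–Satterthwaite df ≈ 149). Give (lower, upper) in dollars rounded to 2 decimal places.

Per-group SEs: s₁/√n₁ = 214.9/√100 = 21.4900, s₂/√n₂ = 163.0/√236 = 10.6104.
Unpooled SE of the difference: √(461.8201 + 112.58058816) = 23.9667.
Margin of error = t* · SE = 1.287 × 23.9667 = 30.8451.
x̄₁ − x̄₂ = 145.2 − 605.2 = -460.0000.
CI: -460.0000 ± 30.8451 = (-490.85, -429.15).

(-490.85, -429.15)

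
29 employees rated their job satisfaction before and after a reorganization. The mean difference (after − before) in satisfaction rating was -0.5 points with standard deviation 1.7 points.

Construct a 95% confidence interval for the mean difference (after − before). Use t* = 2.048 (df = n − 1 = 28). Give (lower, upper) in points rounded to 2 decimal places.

(-1.15, 0.15)

This is a matched-pairs design, so SE = s_d/√n = 1.7/√29 = 0.3157.
Margin = 2.048 × 0.3157 = 0.6466; the interval is -0.5 ± 0.6466 = (-1.15, 0.15).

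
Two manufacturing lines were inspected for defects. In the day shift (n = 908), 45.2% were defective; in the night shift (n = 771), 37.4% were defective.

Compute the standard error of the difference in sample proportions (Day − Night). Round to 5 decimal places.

0.02401

SE₁ = √(p̂₁(1−p̂₁)/n₁) = √(0.4520·0.5480/908) = 0.01652; SE₂ = √(0.3740·0.6260/771) = 0.01743.
Independent samples: SE of the difference = √(SE₁² + SE₂²) = √(0.0002729104 + 0.0003038049) = 0.02401.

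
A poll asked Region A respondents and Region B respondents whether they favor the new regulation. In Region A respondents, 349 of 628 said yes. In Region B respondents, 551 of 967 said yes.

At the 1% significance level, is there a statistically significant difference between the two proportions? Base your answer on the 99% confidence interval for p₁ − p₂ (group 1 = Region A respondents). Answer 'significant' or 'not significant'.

First, p̂₁ = 349/628 = 0.5557; p̂₂ = 551/967 = 0.5698.
The two standard errors are √(0.5557×0.4443/628) = 0.01983 and √(0.5698×0.4302/967) = 0.01592.
Because the samples are independent, SE_diff = √(0.01983² + 0.01592²) = 0.02543.
Using z* = 2.576 for 99%, ME = 2.576 × 0.02543 = 0.06551.
p̂₁ − p̂₂ = -0.0141; interval -0.0141 ± 0.06551 gives (-0.07961, 0.05141).
The interval (-0.07961, 0.05141) contains 0, so the difference is not significant.

not significant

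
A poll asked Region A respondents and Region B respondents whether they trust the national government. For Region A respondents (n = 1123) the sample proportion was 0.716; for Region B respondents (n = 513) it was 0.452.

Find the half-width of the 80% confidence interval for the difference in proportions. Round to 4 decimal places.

Each SE is √(p̂(1−p̂)/n): √(0.7160·0.2840/1123) = 0.01346 and √(0.4520·0.5480/513) = 0.02197.
SE(p̂₁ − p̂₂) = √(SE₁² + SE₂²) = √(0.0001811716 + 0.0004826809) = 0.02577, since the two samples are independent.
At 80% confidence z* = 1.282; margin = 1.282 × 0.02577 = 0.03304.

0.0330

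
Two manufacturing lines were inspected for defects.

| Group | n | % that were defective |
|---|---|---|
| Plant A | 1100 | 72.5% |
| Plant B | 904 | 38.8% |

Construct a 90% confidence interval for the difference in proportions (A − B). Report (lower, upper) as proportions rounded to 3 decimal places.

Each SE is √(p̂(1−p̂)/n): √(0.7250·0.2750/1100) = 0.01346 and √(0.3880·0.6120/904) = 0.01621.
SE(p̂₁ − p̂₂) = √(SE₁² + SE₂²) = √(0.0001811716 + 0.0002627641) = 0.02107, since the two samples are independent.
At 90% confidence z* = 1.645; margin = 1.645 × 0.02107 = 0.03466.
The difference is 0.7250 − 0.3880 = 0.3370, so the interval is 0.3370 ± 0.03466 = (0.302, 0.372).

(0.302, 0.372)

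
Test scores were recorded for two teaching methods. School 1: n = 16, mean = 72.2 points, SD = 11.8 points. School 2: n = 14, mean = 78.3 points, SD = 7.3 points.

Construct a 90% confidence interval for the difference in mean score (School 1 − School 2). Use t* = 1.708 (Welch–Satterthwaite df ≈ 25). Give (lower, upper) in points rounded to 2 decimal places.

(-12.14, -0.06)

Per-group SEs: s₁/√n₁ = 11.8/√16 = 2.9500, s₂/√n₂ = 7.3/√14 = 1.9510.
Unpooled SE of the difference: √(8.7025 + 3.806401) = 3.5368.
Margin of error = t* · SE = 1.708 × 3.5368 = 6.0409.
x̄₁ − x̄₂ = 72.2 − 78.3 = -6.1000.
CI: -6.1000 ± 6.0409 = (-12.14, -0.06).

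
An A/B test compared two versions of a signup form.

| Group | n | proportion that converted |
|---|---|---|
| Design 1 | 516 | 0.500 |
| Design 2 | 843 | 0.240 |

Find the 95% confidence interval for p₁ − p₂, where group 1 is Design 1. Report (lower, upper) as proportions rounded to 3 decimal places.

(0.208, 0.312)

SE₁ = √(p̂₁(1−p̂₁)/n₁) = √(0.5000·0.5000/516) = 0.02201; SE₂ = √(0.2400·0.7600/843) = 0.01471.
Independent samples: SE of the difference = √(SE₁² + SE₂²) = √(0.0004844401 + 0.0002163841) = 0.02647.
z* for 95% confidence is 1.960, so the margin of error is 1.960 × 0.02647 = 0.05188.
Point estimate p̂₁ − p̂₂ = 0.5000 − 0.2400 = 0.2600.
0.2600 ± 0.05188 → (0.208, 0.312).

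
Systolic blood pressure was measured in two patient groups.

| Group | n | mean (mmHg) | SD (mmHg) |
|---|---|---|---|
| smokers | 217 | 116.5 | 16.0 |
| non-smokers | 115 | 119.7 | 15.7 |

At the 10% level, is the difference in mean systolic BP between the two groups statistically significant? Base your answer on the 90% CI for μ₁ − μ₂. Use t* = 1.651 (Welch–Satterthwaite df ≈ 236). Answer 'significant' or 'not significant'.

Standard errors of each mean: 16.0/√217 = 1.0862 and 15.7/√115 = 1.4640.
SE(x̄₁ − x̄₂) = √(1.0862² + 1.4640²) = 1.8229 for independent samples with unequal variances.
With t* = 1.651, the margin is 1.651 × 1.8229 = 3.0096.
x̄₁ − x̄₂ = 116.5 − 119.7 = -3.2000; the interval is -3.2000 ± 3.0096 = (-6.2096, -0.1904).
The interval (-6.2096, -0.1904) does not contain 0, so the difference is significant.

significant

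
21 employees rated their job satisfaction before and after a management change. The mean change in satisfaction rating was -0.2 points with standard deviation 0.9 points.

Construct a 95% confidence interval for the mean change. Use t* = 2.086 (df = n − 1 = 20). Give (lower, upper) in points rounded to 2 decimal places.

This is a matched-pairs design, so SE = s_d/√n = 0.9/√21 = 0.1964.
Margin = 2.086 × 0.1964 = 0.4097; the interval is -0.2 ± 0.4097 = (-0.61, 0.21).

(-0.61, 0.21)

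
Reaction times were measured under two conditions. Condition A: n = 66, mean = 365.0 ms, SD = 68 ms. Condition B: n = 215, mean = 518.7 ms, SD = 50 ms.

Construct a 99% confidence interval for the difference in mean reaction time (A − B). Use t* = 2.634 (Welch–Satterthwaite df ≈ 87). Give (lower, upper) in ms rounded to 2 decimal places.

Standard errors of each mean: 68/√66 = 8.3702 and 50/√215 = 3.4100.
SE(x̄₁ − x̄₂) = √(8.3702² + 3.4100²) = 9.0382 for independent samples with unequal variances.
With t* = 2.634, the margin is 2.634 × 9.0382 = 23.8066.
x̄₁ − x̄₂ = 365.0 − 518.7 = -153.7000; the interval is -153.7000 ± 23.8066 = (-177.51, -129.89).

(-177.51, -129.89)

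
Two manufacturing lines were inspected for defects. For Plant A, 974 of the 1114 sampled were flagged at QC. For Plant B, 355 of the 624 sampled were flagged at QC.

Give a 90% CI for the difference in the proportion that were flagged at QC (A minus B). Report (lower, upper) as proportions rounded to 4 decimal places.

(0.2689, 0.3419)

Sample proportions: 974/1114 = 0.8743, 355/624 = 0.5689.
Each SE is √(p̂(1−p̂)/n): √(0.8743·0.1257/1114) = 0.00993 and √(0.5689·0.4311/624) = 0.01983.
SE(p̂₁ − p̂₂) = √(SE₁² + SE₂²) = √(0.0000986049 + 0.0003932289) = 0.02218, since the two samples are independent.
At 90% confidence z* = 1.645; margin = 1.645 × 0.02218 = 0.03649.
The difference is 0.8743 − 0.5689 = 0.3054, so the interval is 0.3054 ± 0.03649 = (0.2689, 0.3419).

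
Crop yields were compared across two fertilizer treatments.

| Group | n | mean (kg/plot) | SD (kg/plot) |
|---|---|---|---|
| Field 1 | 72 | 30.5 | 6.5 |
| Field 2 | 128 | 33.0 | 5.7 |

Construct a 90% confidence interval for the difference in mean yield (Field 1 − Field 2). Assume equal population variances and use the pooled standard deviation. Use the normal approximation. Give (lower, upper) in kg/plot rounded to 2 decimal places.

(-3.95, -1.05)

Pooled variance s_p² = [71·6.5² + 127·5.7²] / (72+128−2) = 35.9898, so s_p = 5.9991.
SE_diff = s_p·√(1/n₁ + 1/n₂) = 5.9991·√(1/72 + 1/128) = 0.8838.
z* = 1.645; margin = 1.645 × 0.8838 = 1.4539.
Difference = 30.5 − 33.0 = -2.5000.
-2.5000 ± 1.4539 → (-3.95, -1.05).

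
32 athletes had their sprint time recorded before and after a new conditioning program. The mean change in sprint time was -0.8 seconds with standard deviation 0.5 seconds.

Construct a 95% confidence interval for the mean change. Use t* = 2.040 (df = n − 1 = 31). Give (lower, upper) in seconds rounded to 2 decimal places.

Paired design: SE = s_d/√n = 0.5/√32 = 0.0884.
t* = 2.040; margin of error = 2.040 × 0.0884 = 0.1803.
-0.8 ± 0.1803 → (-0.98, -0.62).

(-0.98, -0.62)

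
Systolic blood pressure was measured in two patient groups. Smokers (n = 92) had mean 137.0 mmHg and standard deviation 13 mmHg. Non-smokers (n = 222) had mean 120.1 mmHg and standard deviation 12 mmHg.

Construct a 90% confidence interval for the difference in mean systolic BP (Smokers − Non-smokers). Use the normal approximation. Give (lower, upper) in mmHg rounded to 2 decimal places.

(14.31, 19.49)

SE₁ = s₁/√n₁ = 13/√92 = 1.3553; SE₂ = 12/√222 = 0.8054.
Independent samples, unequal variances: SE_diff = √(SE₁² + SE₂²) = √(1.83683809 + 0.64866916) = 1.5765.
z* = 1.645, so margin of error = 1.645 × 1.5765 = 2.5933.
Difference in means = 137.0 − 120.1 = 16.9000.
16.9000 ± 2.5933 → (14.31, 19.49).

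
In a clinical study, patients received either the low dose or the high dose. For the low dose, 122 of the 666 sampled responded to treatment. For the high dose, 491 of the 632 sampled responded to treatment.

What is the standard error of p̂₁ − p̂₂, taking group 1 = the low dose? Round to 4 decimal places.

0.0223

First, p̂₁ = 122/666 = 0.1832; p̂₂ = 491/632 = 0.7769.
The two standard errors are √(0.1832×0.8168/666) = 0.01499 and √(0.7769×0.2231/632) = 0.01656.
Because the samples are independent, SE_diff = √(0.01499² + 0.01656²) = 0.02234.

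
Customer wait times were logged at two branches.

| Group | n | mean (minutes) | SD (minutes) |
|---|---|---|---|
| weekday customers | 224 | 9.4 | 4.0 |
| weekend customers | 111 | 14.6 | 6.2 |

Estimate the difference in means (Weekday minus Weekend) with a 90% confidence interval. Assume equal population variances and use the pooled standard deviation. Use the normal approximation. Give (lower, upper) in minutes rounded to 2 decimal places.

s_p = √[((n₁−1)s₁² + (n₂−1)s₂²)/(n₁+n₂−2)] = √[(223·4.0² + 110·6.2²)/333] = 4.8387.
SE = 4.8387·√(1/224 + 1/111) = 0.5616.
With z* = 1.645, margin = 1.645 × 0.5616 = 0.9238.
x̄₁ − x̄₂ = 9.4 − 14.6 = -5.2000; interval -5.2000 ± 0.9238 = (-6.12, -4.28).

(-6.12, -4.28)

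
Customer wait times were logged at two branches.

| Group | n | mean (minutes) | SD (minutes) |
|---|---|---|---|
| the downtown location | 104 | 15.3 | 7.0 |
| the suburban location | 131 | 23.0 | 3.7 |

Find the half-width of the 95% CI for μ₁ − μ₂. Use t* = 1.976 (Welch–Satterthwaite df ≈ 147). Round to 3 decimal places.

1.499

Per-group SEs: s₁/√n₁ = 7.0/√104 = 0.6864, s₂/√n₂ = 3.7/√131 = 0.3233.
Unpooled SE of the difference: √(0.47114496 + 0.10452289) = 0.7587.
Margin of error = t* · SE = 1.976 × 0.7587 = 1.4992.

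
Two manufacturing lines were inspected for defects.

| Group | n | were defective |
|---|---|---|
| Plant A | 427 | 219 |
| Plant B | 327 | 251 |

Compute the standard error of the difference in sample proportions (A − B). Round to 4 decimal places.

First, p̂₁ = 219/427 = 0.5129; p̂₂ = 251/327 = 0.7676.
The two standard errors are √(0.5129×0.4871/427) = 0.02419 and √(0.7676×0.2324/327) = 0.02336.
Because the samples are independent, SE_diff = √(0.02419² + 0.02336²) = 0.03363.

0.0336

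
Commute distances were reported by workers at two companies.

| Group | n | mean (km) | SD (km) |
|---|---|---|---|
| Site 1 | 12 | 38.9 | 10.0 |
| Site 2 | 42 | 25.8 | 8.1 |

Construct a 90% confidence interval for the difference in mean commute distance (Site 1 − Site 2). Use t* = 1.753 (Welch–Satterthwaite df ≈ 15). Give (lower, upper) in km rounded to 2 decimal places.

(7.59, 18.61)

Per-group SEs: s₁/√n₁ = 10.0/√12 = 2.8868, s₂/√n₂ = 8.1/√42 = 1.2499.
Unpooled SE of the difference: √(8.33361424 + 1.56225001) = 3.1458.
Margin of error = t* · SE = 1.753 × 3.1458 = 5.5146.
x̄₁ − x̄₂ = 38.9 − 25.8 = 13.1000.
CI: 13.1000 ± 5.5146 = (7.59, 18.61).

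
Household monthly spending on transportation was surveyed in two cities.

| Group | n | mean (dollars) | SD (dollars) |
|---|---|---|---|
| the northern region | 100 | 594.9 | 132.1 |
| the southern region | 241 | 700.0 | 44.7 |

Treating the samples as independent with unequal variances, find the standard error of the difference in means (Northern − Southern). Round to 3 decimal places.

13.520

Standard errors of each mean: 132.1/√100 = 13.2100 and 44.7/√241 = 2.8794.
SE(x̄₁ − x̄₂) = √(13.2100² + 2.8794²) = 13.5202 for independent samples with unequal variances.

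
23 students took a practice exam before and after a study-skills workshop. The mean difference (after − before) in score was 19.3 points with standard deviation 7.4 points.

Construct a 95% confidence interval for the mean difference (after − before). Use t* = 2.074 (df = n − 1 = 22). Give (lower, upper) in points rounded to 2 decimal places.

(16.10, 22.50)

This is a matched-pairs design, so SE = s_d/√n = 7.4/√23 = 1.5430.
Margin = 2.074 × 1.5430 = 3.2002; the interval is 19.3 ± 3.2002 = (16.10, 22.50).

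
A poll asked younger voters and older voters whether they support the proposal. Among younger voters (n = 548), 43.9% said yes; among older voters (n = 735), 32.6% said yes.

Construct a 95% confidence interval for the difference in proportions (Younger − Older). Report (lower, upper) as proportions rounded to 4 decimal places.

Each SE is √(p̂(1−p̂)/n): √(0.4390·0.5610/548) = 0.02120 and √(0.3260·0.6740/735) = 0.01729.
SE(p̂₁ − p̂₂) = √(SE₁² + SE₂²) = √(0.00044944 + 0.0002989441) = 0.02736, since the two samples are independent.
At 95% confidence z* = 1.960; margin = 1.960 × 0.02736 = 0.05363.
The difference is 0.4390 − 0.3260 = 0.1130, so the interval is 0.1130 ± 0.05363 = (0.0594, 0.1666).

(0.0594, 0.1666)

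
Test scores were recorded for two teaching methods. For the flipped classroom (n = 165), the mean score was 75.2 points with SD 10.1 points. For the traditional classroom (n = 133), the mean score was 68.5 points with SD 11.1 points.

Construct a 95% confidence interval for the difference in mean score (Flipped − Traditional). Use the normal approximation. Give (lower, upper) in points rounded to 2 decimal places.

Per-group SEs: s₁/√n₁ = 10.1/√165 = 0.7863, s₂/√n₂ = 11.1/√133 = 0.9625.
Unpooled SE of the difference: √(0.61826769 + 0.92640625) = 1.2428.
Margin of error = z* · SE = 1.960 × 1.2428 = 2.4359.
x̄₁ − x̄₂ = 75.2 − 68.5 = 6.7000.
CI: 6.7000 ± 2.4359 = (4.26, 9.14).

(4.26, 9.14)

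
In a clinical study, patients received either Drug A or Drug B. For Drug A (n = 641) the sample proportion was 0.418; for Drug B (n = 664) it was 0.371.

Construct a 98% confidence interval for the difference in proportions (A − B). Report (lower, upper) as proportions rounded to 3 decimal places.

(-0.016, 0.110)

Each SE is √(p̂(1−p̂)/n): √(0.4180·0.5820/641) = 0.01948 and √(0.3710·0.6290/664) = 0.01875.
SE(p̂₁ − p̂₂) = √(SE₁² + SE₂²) = √(0.0003794704 + 0.0003515625) = 0.02704, since the two samples are independent.
At 98% confidence z* = 2.326; margin = 2.326 × 0.02704 = 0.06290.
The difference is 0.4180 − 0.3710 = 0.0470, so the interval is 0.0470 ± 0.06290 = (-0.016, 0.110).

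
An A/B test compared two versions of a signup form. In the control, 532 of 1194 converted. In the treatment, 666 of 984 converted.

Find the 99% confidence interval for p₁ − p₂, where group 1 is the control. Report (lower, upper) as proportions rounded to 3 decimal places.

Sample proportions: 532/1194 = 0.4456, 666/984 = 0.6768.
Each SE is √(p̂(1−p̂)/n): √(0.4456·0.5544/1194) = 0.01438 and √(0.6768·0.3232/984) = 0.01491.
SE(p̂₁ − p̂₂) = √(SE₁² + SE₂²) = √(0.0002067844 + 0.0002223081) = 0.02071, since the two samples are independent.
At 99% confidence z* = 2.576; margin = 2.576 × 0.02071 = 0.05335.
The difference is 0.4456 − 0.6768 = -0.2312, so the interval is -0.2312 ± 0.05335 = (-0.285, -0.178).

(-0.285, -0.178)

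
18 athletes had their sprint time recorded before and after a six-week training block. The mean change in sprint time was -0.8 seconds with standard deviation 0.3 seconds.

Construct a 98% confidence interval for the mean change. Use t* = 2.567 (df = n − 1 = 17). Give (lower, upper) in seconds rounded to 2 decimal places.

(-0.98, -0.62)

Paired design: SE = s_d/√n = 0.3/√18 = 0.0707.
t* = 2.567; margin of error = 2.567 × 0.0707 = 0.1815.
-0.8 ± 0.1815 → (-0.98, -0.62).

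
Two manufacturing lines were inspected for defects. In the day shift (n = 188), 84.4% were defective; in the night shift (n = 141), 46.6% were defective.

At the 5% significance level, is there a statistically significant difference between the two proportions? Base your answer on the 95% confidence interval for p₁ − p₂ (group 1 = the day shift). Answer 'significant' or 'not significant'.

significant

Each SE is √(p̂(1−p̂)/n): √(0.8440·0.1560/188) = 0.02646 and √(0.4660·0.5340/141) = 0.04201.
SE(p̂₁ − p̂₂) = √(SE₁² + SE₂²) = √(0.0007001316 + 0.0017648401) = 0.04965, since the two samples are independent.
At 95% confidence z* = 1.960; margin = 1.960 × 0.04965 = 0.09731.
The difference is 0.8440 − 0.4660 = 0.3780, so the interval is 0.3780 ± 0.09731 = (0.28069, 0.47531).
The interval (0.28069, 0.47531) does not contain 0, so the difference is significant.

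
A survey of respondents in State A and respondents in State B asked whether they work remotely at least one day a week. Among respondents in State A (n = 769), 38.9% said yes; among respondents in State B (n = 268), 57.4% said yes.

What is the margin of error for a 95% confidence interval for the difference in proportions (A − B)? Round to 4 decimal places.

0.0685

Each SE is √(p̂(1−p̂)/n): √(0.3890·0.6110/769) = 0.01758 and √(0.5740·0.4260/268) = 0.03021.
SE(p̂₁ − p̂₂) = √(SE₁² + SE₂²) = √(0.0003090564 + 0.0009126441) = 0.03495, since the two samples are independent.
At 95% confidence z* = 1.960; margin = 1.960 × 0.03495 = 0.06850.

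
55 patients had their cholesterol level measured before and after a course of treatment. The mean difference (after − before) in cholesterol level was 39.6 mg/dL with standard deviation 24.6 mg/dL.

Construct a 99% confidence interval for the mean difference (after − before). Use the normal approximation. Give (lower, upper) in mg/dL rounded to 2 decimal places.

(31.06, 48.14)

Paired design: SE = s_d/√n = 24.6/√55 = 3.3171.
z* = 2.576; margin of error = 2.576 × 3.3171 = 8.5448.
39.6 ± 8.5448 → (31.06, 48.14).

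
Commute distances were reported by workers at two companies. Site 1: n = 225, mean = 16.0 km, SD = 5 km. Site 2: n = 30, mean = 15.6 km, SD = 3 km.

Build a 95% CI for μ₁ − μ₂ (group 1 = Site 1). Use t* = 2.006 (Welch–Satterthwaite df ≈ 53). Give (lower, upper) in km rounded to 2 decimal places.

Standard errors of each mean: 5/√225 = 0.3333 and 3/√30 = 0.5477.
SE(x̄₁ − x̄₂) = √(0.3333² + 0.5477²) = 0.6411 for independent samples with unequal variances.
With t* = 2.006, the margin is 2.006 × 0.6411 = 1.2860.
x̄₁ − x̄₂ = 16.0 − 15.6 = 0.4000; the interval is 0.4000 ± 1.2860 = (-0.89, 1.69).

(-0.89, 1.69)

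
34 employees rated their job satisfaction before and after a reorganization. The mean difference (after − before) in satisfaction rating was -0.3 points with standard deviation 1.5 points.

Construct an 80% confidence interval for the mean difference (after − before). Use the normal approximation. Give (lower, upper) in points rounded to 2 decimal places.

(-0.63, 0.03)

Paired design: SE = s_d/√n = 1.5/√34 = 0.2572.
z* = 1.282; margin of error = 1.282 × 0.2572 = 0.3297.
-0.3 ± 0.3297 → (-0.63, 0.03).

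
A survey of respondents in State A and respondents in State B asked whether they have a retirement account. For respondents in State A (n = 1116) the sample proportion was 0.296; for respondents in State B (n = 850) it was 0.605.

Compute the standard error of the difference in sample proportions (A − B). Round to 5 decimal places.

0.02163

Each SE is √(p̂(1−p̂)/n): √(0.2960·0.7040/1116) = 0.01366 and √(0.6050·0.3950/850) = 0.01677.
SE(p̂₁ − p̂₂) = √(SE₁² + SE₂²) = √(0.0001865956 + 0.0002812329) = 0.02163, since the two samples are independent.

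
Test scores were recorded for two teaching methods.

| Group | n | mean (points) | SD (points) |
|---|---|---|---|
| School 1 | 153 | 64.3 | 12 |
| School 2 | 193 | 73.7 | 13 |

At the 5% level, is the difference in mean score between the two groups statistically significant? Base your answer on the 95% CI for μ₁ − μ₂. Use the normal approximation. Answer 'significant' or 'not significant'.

significant

Per-group SEs: s₁/√n₁ = 12/√153 = 0.9701, s₂/√n₂ = 13/√193 = 0.9358.
Unpooled SE of the difference: √(0.94109401 + 0.87572164) = 1.3479.
Margin of error = z* · SE = 1.960 × 1.3479 = 2.6419.
x̄₁ − x̄₂ = 64.3 − 73.7 = -9.4000.
CI: -9.4000 ± 2.6419 = (-12.0419, -6.7581).
The interval (-12.0419, -6.7581) does not contain 0, so the difference is significant.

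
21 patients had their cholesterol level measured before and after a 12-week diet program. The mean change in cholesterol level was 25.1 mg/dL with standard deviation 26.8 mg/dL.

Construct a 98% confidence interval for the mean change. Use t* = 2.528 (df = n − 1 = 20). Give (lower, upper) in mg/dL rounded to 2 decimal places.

(10.32, 39.88)

This is a matched-pairs design, so SE = s_d/√n = 26.8/√21 = 5.8482.
Margin = 2.528 × 5.8482 = 14.7842; the interval is 25.1 ± 14.7842 = (10.32, 39.88).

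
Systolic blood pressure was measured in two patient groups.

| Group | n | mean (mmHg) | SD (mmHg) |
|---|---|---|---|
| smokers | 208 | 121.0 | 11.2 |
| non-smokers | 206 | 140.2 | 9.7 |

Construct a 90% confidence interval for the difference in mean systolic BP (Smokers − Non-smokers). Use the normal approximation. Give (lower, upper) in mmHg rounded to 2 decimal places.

Standard errors of each mean: 11.2/√208 = 0.7766 and 9.7/√206 = 0.6758.
SE(x̄₁ − x̄₂) = √(0.7766² + 0.6758²) = 1.0295 for independent samples with unequal variances.
With z* = 1.645, the margin is 1.645 × 1.0295 = 1.6935.
x̄₁ − x̄₂ = 121.0 − 140.2 = -19.2000; the interval is -19.2000 ± 1.6935 = (-20.89, -17.51).

(-20.89, -17.51)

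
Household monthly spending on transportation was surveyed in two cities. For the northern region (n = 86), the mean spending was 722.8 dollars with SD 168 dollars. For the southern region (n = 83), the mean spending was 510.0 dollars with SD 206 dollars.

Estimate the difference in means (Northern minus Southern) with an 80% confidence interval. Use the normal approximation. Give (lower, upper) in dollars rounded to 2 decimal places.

(175.66, 249.94)

SE₁ = s₁/√n₁ = 168/√86 = 18.1159; SE₂ = 206/√83 = 22.6114.
Independent samples, unequal variances: SE_diff = √(SE₁² + SE₂²) = √(328.18583281 + 511.27540996) = 28.9735.
z* = 1.282, so margin of error = 1.282 × 28.9735 = 37.1440.
Difference in means = 722.8 − 510.0 = 212.8000.
212.8000 ± 37.1440 → (175.66, 249.94).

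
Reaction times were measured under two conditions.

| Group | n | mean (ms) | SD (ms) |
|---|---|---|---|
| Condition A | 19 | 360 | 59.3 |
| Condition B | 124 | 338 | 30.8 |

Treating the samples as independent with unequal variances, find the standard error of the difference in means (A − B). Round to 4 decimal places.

Per-group SEs: s₁/√n₁ = 59.3/√19 = 13.6044, s₂/√n₂ = 30.8/√124 = 2.7659.
Unpooled SE of the difference: √(185.07969936 + 7.65020281) = 13.8827.

13.8827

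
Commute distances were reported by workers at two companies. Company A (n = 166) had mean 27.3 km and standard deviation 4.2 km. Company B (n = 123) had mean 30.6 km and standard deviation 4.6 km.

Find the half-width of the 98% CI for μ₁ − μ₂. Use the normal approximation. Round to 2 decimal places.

1.23

Standard errors of each mean: 4.2/√166 = 0.3260 and 4.6/√123 = 0.4148.
SE(x̄₁ − x̄₂) = √(0.3260² + 0.4148²) = 0.5276 for independent samples with unequal variances.
With z* = 2.326, the margin is 2.326 × 0.5276 = 1.2272.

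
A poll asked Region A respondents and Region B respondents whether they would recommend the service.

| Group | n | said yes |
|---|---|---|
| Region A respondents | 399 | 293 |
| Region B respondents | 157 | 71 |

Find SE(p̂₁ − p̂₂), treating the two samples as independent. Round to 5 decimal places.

p̂₁ = 293/399 = 0.7343 and p̂₂ = 71/157 = 0.4522.
SE₁ = √(p̂₁(1−p̂₁)/n₁) = √(0.7343·0.2657/399) = 0.02211; SE₂ = √(0.4522·0.5478/157) = 0.03972.
Independent samples: SE of the difference = √(SE₁² + SE₂²) = √(0.0004888521 + 0.0015776784) = 0.04546.

0.04546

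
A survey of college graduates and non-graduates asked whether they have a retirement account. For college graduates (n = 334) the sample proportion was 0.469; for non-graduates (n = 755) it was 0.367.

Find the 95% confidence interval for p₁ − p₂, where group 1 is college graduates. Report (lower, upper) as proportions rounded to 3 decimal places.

The two standard errors are √(0.4690×0.5310/334) = 0.02731 and √(0.3670×0.6330/755) = 0.01754.
Because the samples are independent, SE_diff = √(0.02731² + 0.01754²) = 0.03246.
Using z* = 1.960 for 95%, ME = 1.960 × 0.03246 = 0.06362.
p̂₁ − p̂₂ = 0.1020; interval 0.1020 ± 0.06362 gives (0.038, 0.166).

(0.038, 0.166)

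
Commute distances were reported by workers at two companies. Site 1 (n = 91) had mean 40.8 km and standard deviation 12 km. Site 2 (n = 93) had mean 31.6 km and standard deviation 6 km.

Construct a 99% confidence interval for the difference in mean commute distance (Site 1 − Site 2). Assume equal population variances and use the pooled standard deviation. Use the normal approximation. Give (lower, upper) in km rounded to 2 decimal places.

s_p = √[((n₁−1)s₁² + (n₂−1)s₂²)/(n₁+n₂−2)] = √[(90·12² + 92·6²)/182] = 9.4555.
SE = 9.4555·√(1/91 + 1/93) = 1.3942.
With z* = 2.576, margin = 2.576 × 1.3942 = 3.5915.
x̄₁ − x̄₂ = 40.8 − 31.6 = 9.2000; interval 9.2000 ± 3.5915 = (5.61, 12.79).

(5.61, 12.79)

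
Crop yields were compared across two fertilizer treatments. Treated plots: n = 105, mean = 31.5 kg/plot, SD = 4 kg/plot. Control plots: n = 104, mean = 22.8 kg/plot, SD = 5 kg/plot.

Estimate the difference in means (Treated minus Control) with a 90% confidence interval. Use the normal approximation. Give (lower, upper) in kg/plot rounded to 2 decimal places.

Per-group SEs: s₁/√n₁ = 4/√105 = 0.3904, s₂/√n₂ = 5/√104 = 0.4903.
Unpooled SE of the difference: √(0.15241216 + 0.24039409) = 0.6267.
Margin of error = z* · SE = 1.645 × 0.6267 = 1.0309.
x̄₁ − x̄₂ = 31.5 − 22.8 = 8.7000.
CI: 8.7000 ± 1.0309 = (7.67, 9.73).

(7.67, 9.73)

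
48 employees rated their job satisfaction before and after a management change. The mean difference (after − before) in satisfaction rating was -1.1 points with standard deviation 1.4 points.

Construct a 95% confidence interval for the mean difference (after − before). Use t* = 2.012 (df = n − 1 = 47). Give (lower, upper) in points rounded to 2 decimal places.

(-1.51, -0.69)

This is a matched-pairs design, so SE = s_d/√n = 1.4/√48 = 0.2021.
Margin = 2.012 × 0.2021 = 0.4066; the interval is -1.1 ± 0.4066 = (-1.51, -0.69).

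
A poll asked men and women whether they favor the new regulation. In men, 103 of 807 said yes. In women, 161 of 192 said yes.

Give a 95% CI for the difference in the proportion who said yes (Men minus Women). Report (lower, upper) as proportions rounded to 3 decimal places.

First, p̂₁ = 103/807 = 0.1276; p̂₂ = 161/192 = 0.8385.
The two standard errors are √(0.1276×0.8724/807) = 0.01174 and √(0.8385×0.1615/192) = 0.02656.
Because the samples are independent, SE_diff = √(0.01174² + 0.02656²) = 0.02904.
Using z* = 1.960 for 95%, ME = 1.960 × 0.02904 = 0.05692.
p̂₁ − p̂₂ = -0.7109; interval -0.7109 ± 0.05692 gives (-0.768, -0.654).

(-0.768, -0.654)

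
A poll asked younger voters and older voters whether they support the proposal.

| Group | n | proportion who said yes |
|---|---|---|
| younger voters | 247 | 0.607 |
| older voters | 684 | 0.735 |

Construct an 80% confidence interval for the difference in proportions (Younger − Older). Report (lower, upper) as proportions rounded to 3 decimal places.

(-0.173, -0.083)

Each SE is √(p̂(1−p̂)/n): √(0.6070·0.3930/247) = 0.03108 and √(0.7350·0.2650/684) = 0.01687.
SE(p̂₁ − p̂₂) = √(SE₁² + SE₂²) = √(0.0009659664 + 0.0002845969) = 0.03536, since the two samples are independent.
At 80% confidence z* = 1.282; margin = 1.282 × 0.03536 = 0.04533.
The difference is 0.6070 − 0.7350 = -0.1280, so the interval is -0.1280 ± 0.04533 = (-0.173, -0.083).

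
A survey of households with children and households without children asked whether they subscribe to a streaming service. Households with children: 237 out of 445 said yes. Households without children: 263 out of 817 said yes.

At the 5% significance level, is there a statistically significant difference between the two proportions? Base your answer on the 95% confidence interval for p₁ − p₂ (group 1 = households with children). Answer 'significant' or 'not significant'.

significant

p̂₁ = 237/445 = 0.5326 and p̂₂ = 263/817 = 0.3219.
SE₁ = √(p̂₁(1−p̂₁)/n₁) = √(0.5326·0.4674/445) = 0.02365; SE₂ = √(0.3219·0.6781/817) = 0.01635.
Independent samples: SE of the difference = √(SE₁² + SE₂²) = √(0.0005593225 + 0.0002673225) = 0.02875.
z* for 95% confidence is 1.960, so the margin of error is 1.960 × 0.02875 = 0.05635.
Point estimate p̂₁ − p̂₂ = 0.5326 − 0.3219 = 0.2107.
0.2107 ± 0.05635 → (0.15435, 0.26705).
The interval (0.15435, 0.26705) does not contain 0, so the difference is significant.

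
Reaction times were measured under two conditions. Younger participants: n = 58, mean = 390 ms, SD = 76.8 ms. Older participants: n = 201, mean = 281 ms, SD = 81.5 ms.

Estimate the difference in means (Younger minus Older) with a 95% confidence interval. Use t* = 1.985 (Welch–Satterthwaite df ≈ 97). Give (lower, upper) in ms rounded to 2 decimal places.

(85.96, 132.04)

Standard errors of each mean: 76.8/√58 = 10.0843 and 81.5/√201 = 5.7486.
SE(x̄₁ − x̄₂) = √(10.0843² + 5.7486²) = 11.6077 for independent samples with unequal variances.
With t* = 1.985, the margin is 1.985 × 11.6077 = 23.0413.
x̄₁ − x̄₂ = 390 − 281 = 109.0000; the interval is 109.0000 ± 23.0413 = (85.96, 132.04).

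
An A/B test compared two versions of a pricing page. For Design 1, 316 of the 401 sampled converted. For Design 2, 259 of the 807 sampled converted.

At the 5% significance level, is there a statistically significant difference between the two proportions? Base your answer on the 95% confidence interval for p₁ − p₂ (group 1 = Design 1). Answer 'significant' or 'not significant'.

First, p̂₁ = 316/401 = 0.7880; p̂₂ = 259/807 = 0.3209.
The two standard errors are √(0.7880×0.2120/401) = 0.02041 and √(0.3209×0.6791/807) = 0.01643.
Because the samples are independent, SE_diff = √(0.02041² + 0.01643²) = 0.02620.
Using z* = 1.960 for 95%, ME = 1.960 × 0.02620 = 0.05135.
p̂₁ − p̂₂ = 0.4671; interval 0.4671 ± 0.05135 gives (0.41575, 0.51845).
The interval (0.41575, 0.51845) does not contain 0, so the difference is significant.

significant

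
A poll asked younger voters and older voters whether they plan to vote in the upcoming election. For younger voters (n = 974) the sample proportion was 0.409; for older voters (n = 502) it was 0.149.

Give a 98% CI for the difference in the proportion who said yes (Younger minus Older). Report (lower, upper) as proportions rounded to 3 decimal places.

(0.208, 0.312)

The two standard errors are √(0.4090×0.5910/974) = 0.01575 and √(0.1490×0.8510/502) = 0.01589.
Because the samples are independent, SE_diff = √(0.01575² + 0.01589²) = 0.02237.
Using z* = 2.326 for 98%, ME = 2.326 × 0.02237 = 0.05203.
p̂₁ − p̂₂ = 0.2600; interval 0.2600 ± 0.05203 gives (0.208, 0.312).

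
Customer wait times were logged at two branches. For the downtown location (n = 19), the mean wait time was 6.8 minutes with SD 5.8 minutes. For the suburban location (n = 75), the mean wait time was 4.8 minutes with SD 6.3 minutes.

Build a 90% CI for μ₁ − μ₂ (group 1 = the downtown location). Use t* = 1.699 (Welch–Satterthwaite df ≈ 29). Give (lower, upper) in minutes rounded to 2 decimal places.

(-0.58, 4.58)

SE₁ = s₁/√n₁ = 5.8/√19 = 1.3306; SE₂ = 6.3/√75 = 0.7275.
Independent samples, unequal variances: SE_diff = √(SE₁² + SE₂²) = √(1.77049636 + 0.52925625) = 1.5165.
t* = 1.699, so margin of error = 1.699 × 1.5165 = 2.5765.
Difference in means = 6.8 − 4.8 = 2.0000.
2.0000 ± 2.5765 → (-0.58, 4.58).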